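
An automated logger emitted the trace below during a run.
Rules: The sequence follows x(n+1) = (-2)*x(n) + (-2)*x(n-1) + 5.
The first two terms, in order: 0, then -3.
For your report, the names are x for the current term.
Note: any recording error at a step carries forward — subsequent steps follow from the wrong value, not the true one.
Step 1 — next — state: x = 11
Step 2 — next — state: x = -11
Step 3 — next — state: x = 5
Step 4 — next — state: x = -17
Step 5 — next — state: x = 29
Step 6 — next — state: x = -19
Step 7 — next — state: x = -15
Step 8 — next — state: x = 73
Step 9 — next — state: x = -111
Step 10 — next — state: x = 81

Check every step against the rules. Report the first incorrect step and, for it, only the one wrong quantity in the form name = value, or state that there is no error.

1. x = -2*(-3) + (-2)*(0) + (5) = 11 (checks out)
2. x = -2*(11) + (-2)*(-3) + (5) = -11 (checks out)
3. x = -2*(-11) + (-2)*(11) + (5) = 5 (no discrepancy)
4. x = -2*(5) + (-2)*(-11) + (5) = 17 (not what was recorded)
First deviation found at step 4; the corrected entry is x = 17.

step 4, x = 17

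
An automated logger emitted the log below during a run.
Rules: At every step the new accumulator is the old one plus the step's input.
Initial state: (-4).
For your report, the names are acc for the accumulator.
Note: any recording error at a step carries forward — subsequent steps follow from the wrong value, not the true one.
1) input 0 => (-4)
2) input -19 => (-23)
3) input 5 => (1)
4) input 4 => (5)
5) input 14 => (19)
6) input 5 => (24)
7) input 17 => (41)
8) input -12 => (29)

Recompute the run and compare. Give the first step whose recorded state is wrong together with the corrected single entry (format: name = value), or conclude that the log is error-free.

step 3, acc = -18

1. acc = -4 + 0 = -4 (confirmed correct)
2. acc = -4 + -19 = -23 (agrees with the log)
3. acc = -23 + 5 = -18 (the log disagrees here)
First deviation found at step 3; the corrected entry is acc = -18.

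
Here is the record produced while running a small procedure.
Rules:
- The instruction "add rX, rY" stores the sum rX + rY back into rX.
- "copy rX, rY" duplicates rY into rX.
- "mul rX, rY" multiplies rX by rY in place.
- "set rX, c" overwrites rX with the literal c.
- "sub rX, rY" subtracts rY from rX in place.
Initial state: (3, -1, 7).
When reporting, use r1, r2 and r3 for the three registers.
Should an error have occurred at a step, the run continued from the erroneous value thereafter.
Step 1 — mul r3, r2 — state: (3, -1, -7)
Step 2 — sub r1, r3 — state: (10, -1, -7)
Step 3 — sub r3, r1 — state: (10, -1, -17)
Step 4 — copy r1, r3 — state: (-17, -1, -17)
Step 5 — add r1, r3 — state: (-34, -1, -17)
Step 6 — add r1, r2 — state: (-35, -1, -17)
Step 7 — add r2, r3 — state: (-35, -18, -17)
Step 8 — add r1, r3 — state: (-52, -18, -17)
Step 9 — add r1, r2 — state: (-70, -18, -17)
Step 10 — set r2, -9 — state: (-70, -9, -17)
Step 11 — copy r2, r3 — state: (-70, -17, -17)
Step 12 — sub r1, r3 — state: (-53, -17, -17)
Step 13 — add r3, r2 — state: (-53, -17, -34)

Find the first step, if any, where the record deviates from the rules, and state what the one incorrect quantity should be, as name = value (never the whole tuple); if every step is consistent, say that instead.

Step 1: r3 = 7 * -1 = -7 — in agreement.
Step 2: r1 = 3 - -7 = 10 — agrees with the record.
Step 3: r3 = -7 - 10 = -17 — exactly as logged.
Step 4: r1 = -17 — in agreement.
Step 5: r1 = -17 + -17 = -34 — in agreement.
Step 6: r1 = -34 + -1 = -35 — no discrepancy.
Step 7: r2 = -1 + -17 = -18 — no discrepancy.
Step 8: r1 = -35 + -17 = -52 — matches.
Step 9: r1 = -52 + -18 = -70 — in agreement.
Step 10: r2 = -9 — consistent with the record.
Step 11: r2 = -17 — consistent with the record.
Step 12: r1 = -70 - -17 = -53 — matches.
Step 13: r3 = -17 + -17 = -34 — checks out.
No step deviates from the rules.

no error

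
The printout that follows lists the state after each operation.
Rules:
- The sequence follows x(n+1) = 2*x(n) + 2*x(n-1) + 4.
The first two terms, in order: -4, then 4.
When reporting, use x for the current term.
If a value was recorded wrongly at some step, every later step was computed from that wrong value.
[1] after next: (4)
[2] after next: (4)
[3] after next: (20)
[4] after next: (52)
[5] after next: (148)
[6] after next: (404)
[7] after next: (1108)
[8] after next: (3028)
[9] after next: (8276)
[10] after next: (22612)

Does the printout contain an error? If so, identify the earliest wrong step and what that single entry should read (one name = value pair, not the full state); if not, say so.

step 1: x = 2*(4) + (2)*(-4) + (4) = 4 -> in agreement
step 2: x = 2*(4) + (2)*(4) + (4) = 20 -> a discrepancy with the printout
That makes step 2 the first incorrect line — x = 20 is what it should show.

step 2, x = 20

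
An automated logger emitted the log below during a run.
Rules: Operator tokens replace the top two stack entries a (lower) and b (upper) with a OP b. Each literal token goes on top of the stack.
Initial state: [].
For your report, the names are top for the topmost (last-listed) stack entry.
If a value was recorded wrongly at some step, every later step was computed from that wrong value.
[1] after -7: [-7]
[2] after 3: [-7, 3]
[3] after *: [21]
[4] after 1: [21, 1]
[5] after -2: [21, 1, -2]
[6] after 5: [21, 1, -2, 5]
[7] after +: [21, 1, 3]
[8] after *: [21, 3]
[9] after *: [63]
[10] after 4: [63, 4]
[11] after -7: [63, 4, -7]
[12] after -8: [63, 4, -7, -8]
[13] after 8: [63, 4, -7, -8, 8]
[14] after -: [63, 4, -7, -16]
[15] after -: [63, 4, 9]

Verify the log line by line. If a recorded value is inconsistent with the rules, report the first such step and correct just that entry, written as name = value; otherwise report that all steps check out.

Recomputing the run from the initial state:
step 1: [-7]
step 2: [-7, 3]
step 3: [-21]
step 4: [-21, 1]
step 5: [-21, 1, -2]
step 6: [-21, 1, -2, 5]
step 7: [-21, 1, 3]
step 8: [-21, 3]
step 9: [-63]
step 10: [-63, 4]
step 11: [-63, 4, -7]
step 12: [-63, 4, -7, -8]
step 13: [-63, 4, -7, -8, 8]
step 14: [-63, 4, -7, -16]
step 15: [-63, 4, 9]
The first disagreement with the log is at step 3, where the value should be top = -21.

step 3, top = -21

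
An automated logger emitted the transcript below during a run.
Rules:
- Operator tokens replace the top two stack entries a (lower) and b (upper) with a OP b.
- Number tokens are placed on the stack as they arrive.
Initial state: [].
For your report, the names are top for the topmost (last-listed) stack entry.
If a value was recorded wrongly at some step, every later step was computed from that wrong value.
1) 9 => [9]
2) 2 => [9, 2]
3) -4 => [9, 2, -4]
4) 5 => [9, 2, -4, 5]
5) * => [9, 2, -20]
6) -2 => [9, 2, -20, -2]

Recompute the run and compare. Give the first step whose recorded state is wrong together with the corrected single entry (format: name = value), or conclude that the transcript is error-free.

Step 1: push 9: top = 9 — consistent with the transcript.
Step 2: push 2: top = 2 — exactly as logged.
Step 3: push -4: top = -4 — no discrepancy.
Step 4: push 5: top = 5 — exactly as logged.
Step 5: -4 * 5 = -20 — consistent with the transcript.
Step 6: push -2: top = -2 — no discrepancy.
Nothing is out of place; the run is error-free.

no error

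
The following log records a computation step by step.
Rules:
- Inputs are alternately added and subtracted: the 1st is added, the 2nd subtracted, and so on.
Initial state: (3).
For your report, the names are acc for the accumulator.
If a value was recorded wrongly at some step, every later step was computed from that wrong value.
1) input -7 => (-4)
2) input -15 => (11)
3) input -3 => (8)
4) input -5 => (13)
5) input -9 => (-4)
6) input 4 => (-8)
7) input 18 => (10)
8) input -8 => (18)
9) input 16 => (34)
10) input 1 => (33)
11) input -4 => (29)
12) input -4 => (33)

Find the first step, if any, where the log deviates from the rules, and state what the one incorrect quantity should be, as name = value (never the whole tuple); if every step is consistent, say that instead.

Step 1: acc = 3 + -7 = -4 — verified.
Step 2: acc = -4 - -15 = 11 — checks out.
Step 3: acc = 11 + -3 = 8 — no discrepancy.
Step 4: acc = 8 - -5 = 13 — no discrepancy.
Step 5: acc = 13 + -9 = 4 — first mismatch against the log.
Conclusion: step 5 carries the first error; the entry should be acc = 4.

step 5, acc = 4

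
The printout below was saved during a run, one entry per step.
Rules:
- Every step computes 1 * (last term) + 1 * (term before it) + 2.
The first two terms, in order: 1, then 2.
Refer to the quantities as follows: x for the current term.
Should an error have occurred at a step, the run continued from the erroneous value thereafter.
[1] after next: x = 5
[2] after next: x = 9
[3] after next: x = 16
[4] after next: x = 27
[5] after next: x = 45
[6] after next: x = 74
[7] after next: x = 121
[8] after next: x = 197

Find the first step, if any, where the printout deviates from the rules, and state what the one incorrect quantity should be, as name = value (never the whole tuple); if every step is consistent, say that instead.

no error

1. x = 1*(2) + (1)*(1) + (2) = 5 (confirmed correct)
2. x = 1*(5) + (1)*(2) + (2) = 9 (matches)
3. x = 1*(9) + (1)*(5) + (2) = 16 (same as recorded)
4. x = 1*(16) + (1)*(9) + (2) = 27 (no discrepancy)
5. x = 1*(27) + (1)*(16) + (2) = 45 (no discrepancy)
6. x = 1*(45) + (1)*(27) + (2) = 74 (consistent with the printout)
7. x = 1*(74) + (1)*(45) + (2) = 121 (confirmed correct)
8. x = 1*(121) + (1)*(74) + (2) = 197 (agrees with the printout)
Nothing is out of place; the run is error-free.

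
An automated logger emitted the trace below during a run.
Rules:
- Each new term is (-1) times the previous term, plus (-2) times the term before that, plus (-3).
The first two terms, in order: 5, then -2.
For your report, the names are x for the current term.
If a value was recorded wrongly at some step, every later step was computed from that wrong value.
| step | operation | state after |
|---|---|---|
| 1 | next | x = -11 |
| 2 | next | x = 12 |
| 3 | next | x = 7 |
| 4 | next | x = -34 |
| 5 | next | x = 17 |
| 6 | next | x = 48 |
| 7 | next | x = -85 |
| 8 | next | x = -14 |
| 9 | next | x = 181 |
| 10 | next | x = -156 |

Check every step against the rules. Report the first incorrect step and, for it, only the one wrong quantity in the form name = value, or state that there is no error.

no error

Recomputing the run from the initial state:
step 1: x = -11
step 2: x = 12
step 3: x = 7
step 4: x = -34
step 5: x = 17
step 6: x = 48
step 7: x = -85
step 8: x = -14
step 9: x = 181
step 10: x = -156
This matches the trace at every step.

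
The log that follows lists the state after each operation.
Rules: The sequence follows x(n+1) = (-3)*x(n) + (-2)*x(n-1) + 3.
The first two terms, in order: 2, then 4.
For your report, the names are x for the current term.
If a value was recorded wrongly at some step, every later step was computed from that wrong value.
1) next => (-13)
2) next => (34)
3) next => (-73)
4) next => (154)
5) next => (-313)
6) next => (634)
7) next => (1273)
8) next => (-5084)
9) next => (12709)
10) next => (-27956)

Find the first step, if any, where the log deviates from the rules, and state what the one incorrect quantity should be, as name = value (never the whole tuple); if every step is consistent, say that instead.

Step 1: x = -3*(4) + (-2)*(2) + (3) = -13 — no discrepancy.
Step 2: x = -3*(-13) + (-2)*(4) + (3) = 34 — consistent with the log.
Step 3: x = -3*(34) + (-2)*(-13) + (3) = -73 — same as recorded.
Step 4: x = -3*(-73) + (-2)*(34) + (3) = 154 — no discrepancy.
Step 5: x = -3*(154) + (-2)*(-73) + (3) = -313 — confirmed correct.
Step 6: x = -3*(-313) + (-2)*(154) + (3) = 634 — matches.
Step 7: x = -3*(634) + (-2)*(-313) + (3) = -1273 — the recorded entry deviates here.
First deviation found at step 7; the corrected entry is x = -1273.

step 7, x = -1273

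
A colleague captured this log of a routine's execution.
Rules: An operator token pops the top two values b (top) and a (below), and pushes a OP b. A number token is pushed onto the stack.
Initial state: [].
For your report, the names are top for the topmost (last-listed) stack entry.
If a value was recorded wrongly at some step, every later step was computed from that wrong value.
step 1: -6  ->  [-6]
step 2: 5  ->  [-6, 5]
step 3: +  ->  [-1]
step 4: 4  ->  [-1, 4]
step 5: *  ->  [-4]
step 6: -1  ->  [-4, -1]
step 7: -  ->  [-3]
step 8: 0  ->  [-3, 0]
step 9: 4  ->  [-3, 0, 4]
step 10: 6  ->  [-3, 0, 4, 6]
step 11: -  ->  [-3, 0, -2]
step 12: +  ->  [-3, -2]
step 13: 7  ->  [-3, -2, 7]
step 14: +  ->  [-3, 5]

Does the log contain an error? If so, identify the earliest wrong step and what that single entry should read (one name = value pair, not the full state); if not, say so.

no error

step 1: push -6: top = -6 -> verified
step 2: push 5: top = 5 -> exactly as logged
step 3: -6 + 5 = -1 -> agrees with the log
step 4: push 4: top = 4 -> matches
step 5: -1 * 4 = -4 -> checks out
step 6: push -1: top = -1 -> checks out
step 7: -4 - -1 = -3 -> matches
step 8: push 0: top = 0 -> verified
step 9: push 4: top = 4 -> no discrepancy
step 10: push 6: top = 6 -> same as recorded
step 11: 4 - 6 = -2 -> checks out
step 12: 0 + -2 = -2 -> confirmed correct
step 13: push 7: top = 7 -> confirmed correct
step 14: -2 + 7 = 5 -> checks out
All steps check out; nothing to correct.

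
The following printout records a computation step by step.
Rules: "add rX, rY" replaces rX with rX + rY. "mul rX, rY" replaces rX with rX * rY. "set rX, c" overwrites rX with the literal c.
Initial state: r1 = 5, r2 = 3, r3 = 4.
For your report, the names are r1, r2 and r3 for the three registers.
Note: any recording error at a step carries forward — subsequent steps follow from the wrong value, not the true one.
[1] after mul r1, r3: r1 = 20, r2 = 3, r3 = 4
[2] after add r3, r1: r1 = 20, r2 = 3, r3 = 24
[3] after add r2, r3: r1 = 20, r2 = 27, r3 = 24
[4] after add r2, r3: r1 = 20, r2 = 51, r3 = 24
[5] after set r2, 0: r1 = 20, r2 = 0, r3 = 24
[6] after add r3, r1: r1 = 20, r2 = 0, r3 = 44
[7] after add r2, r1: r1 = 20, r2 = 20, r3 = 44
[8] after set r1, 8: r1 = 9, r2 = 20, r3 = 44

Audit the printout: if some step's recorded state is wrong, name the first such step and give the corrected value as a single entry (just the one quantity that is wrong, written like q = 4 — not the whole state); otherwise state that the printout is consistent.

Step 1: r1 = 5 * 4 = 20 — no discrepancy.
Step 2: r3 = 4 + 20 = 24 — agrees with the printout.
Step 3: r2 = 3 + 24 = 27 — same as recorded.
Step 4: r2 = 27 + 24 = 51 — confirmed correct.
Step 5: r2 = 0 — verified.
Step 6: r3 = 24 + 20 = 44 — in agreement.
Step 7: r2 = 0 + 20 = 20 — verified.
Step 8: r1 = 8 — first mismatch against the printout.
The earliest wrong entry is at step 8: it should read r1 = 8.

step 8, r1 = 8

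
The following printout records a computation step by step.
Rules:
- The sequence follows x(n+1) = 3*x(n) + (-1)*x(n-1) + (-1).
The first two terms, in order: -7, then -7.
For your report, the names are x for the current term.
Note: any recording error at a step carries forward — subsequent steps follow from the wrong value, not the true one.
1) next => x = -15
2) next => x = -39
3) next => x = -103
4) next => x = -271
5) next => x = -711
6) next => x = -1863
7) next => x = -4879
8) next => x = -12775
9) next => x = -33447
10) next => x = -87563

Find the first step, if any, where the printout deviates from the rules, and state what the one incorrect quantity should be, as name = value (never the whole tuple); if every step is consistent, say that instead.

step 1: x = 3*(-7) + (-1)*(-7) + (-1) = -15 -> consistent with the printout
step 2: x = 3*(-15) + (-1)*(-7) + (-1) = -39 -> confirmed correct
step 3: x = 3*(-39) + (-1)*(-15) + (-1) = -103 -> exactly as logged
step 4: x = 3*(-103) + (-1)*(-39) + (-1) = -271 -> no discrepancy
step 5: x = 3*(-271) + (-1)*(-103) + (-1) = -711 -> same as recorded
step 6: x = 3*(-711) + (-1)*(-271) + (-1) = -1863 -> exactly as logged
step 7: x = 3*(-1863) + (-1)*(-711) + (-1) = -4879 -> consistent with the printout
step 8: x = 3*(-4879) + (-1)*(-1863) + (-1) = -12775 -> agrees with the printout
step 9: x = 3*(-12775) + (-1)*(-4879) + (-1) = -33447 -> exactly as logged
step 10: x = 3*(-33447) + (-1)*(-12775) + (-1) = -87567 -> the printout has a different value
First deviation found at step 10; the corrected entry is x = -87567.

step 10, x = -87567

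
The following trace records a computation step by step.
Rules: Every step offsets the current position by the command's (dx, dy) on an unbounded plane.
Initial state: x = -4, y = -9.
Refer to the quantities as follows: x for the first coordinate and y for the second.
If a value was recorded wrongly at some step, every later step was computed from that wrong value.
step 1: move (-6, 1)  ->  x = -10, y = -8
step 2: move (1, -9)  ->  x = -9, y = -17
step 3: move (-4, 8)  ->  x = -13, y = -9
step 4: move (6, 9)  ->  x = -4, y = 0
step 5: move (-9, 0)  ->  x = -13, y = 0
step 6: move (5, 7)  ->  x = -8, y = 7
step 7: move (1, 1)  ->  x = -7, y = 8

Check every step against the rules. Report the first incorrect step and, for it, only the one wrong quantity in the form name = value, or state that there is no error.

step 4, x = -7

Step 1: x = -4 + (-6) = -10, y = -9 + (1) = -8 — exactly as logged.
Step 2: x = -10 + (1) = -9, y = -8 + (-9) = -17 — checks out.
Step 3: x = -9 + (-4) = -13, y = -17 + (8) = -9 — consistent with the trace.
Step 4: x = -13 + (6) = -7, y = -9 + (9) = 0 — the trace has a different value.
That makes step 4 the first incorrect line — x = -7 is what it should show.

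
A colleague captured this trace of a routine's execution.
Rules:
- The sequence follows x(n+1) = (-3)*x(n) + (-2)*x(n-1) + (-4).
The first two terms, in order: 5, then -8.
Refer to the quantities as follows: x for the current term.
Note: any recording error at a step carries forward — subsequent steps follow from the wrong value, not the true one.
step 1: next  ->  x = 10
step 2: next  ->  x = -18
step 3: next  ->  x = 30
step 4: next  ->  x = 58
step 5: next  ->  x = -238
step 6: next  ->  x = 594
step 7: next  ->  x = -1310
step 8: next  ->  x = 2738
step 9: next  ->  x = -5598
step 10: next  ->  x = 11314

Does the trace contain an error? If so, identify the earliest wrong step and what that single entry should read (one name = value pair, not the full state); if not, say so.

step 4, x = -58

Recomputing the run from the initial state:
step 1: x = 10
step 2: x = -18
step 3: x = 30
step 4: x = -58
step 5: x = 110
step 6: x = -218
step 7: x = 430
step 8: x = -858
step 9: x = 1710
step 10: x = -3418
The first disagreement with the trace is at step 4, where the value should be x = -58.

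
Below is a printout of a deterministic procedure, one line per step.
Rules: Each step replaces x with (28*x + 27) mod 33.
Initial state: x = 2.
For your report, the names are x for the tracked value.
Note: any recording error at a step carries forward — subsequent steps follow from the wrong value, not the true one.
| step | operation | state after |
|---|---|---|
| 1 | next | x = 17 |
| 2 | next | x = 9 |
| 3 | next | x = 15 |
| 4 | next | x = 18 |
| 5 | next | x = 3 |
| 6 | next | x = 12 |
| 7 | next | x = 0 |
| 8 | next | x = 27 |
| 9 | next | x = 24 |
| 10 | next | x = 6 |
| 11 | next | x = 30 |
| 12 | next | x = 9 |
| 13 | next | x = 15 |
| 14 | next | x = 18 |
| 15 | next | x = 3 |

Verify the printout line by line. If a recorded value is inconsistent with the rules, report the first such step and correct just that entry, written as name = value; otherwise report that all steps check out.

step 2, x = 8

1. x = (28*2 + 27) mod 33 = 17 (consistent with the printout)
2. x = (28*17 + 27) mod 33 = 8 (a discrepancy with the printout)
That makes step 2 the first incorrect line — x = 8 is what it should show.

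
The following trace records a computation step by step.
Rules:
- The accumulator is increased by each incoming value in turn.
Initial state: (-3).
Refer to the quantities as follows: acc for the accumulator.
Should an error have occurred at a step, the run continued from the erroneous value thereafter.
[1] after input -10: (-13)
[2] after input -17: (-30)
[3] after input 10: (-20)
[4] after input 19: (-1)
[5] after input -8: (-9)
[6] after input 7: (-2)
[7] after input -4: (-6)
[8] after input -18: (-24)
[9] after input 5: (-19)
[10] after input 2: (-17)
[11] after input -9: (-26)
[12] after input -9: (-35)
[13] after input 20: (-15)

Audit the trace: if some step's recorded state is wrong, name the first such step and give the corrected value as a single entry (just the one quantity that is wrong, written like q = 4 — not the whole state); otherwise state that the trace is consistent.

no error

Recomputing the run from the initial state:
step 1: acc = -13
step 2: acc = -30
step 3: acc = -20
step 4: acc = -1
step 5: acc = -9
step 6: acc = -2
step 7: acc = -6
step 8: acc = -24
step 9: acc = -19
step 10: acc = -17
step 11: acc = -26
step 12: acc = -35
step 13: acc = -15
This matches the trace at every step.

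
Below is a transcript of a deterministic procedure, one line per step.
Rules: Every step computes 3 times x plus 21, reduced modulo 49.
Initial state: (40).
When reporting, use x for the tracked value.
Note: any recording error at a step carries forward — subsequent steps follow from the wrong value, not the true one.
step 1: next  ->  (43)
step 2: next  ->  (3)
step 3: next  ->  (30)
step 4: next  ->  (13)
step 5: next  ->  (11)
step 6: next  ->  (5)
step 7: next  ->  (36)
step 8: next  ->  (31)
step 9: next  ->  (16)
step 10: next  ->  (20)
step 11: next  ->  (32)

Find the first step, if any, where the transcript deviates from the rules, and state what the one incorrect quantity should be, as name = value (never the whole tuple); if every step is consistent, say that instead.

no error

Recomputing the run from the initial state:
step 1: x = 43
step 2: x = 3
step 3: x = 30
step 4: x = 13
step 5: x = 11
step 6: x = 5
step 7: x = 36
step 8: x = 31
step 9: x = 16
step 10: x = 20
step 11: x = 32
This matches the transcript at every step.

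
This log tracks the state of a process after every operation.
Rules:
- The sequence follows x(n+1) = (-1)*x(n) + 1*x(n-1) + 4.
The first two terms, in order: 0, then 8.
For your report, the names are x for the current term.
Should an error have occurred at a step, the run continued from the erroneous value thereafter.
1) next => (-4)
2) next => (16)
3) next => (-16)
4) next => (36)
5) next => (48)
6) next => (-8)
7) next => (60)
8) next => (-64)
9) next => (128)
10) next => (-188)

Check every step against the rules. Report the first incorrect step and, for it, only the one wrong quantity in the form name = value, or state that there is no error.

Recomputing the run from the initial state:
step 1: x = -4
step 2: x = 16
step 3: x = -16
step 4: x = 36
step 5: x = -48
step 6: x = 88
step 7: x = -132
step 8: x = 224
step 9: x = -352
step 10: x = 580
The first disagreement with the log is at step 5, where the value should be x = -48.

step 5, x = -48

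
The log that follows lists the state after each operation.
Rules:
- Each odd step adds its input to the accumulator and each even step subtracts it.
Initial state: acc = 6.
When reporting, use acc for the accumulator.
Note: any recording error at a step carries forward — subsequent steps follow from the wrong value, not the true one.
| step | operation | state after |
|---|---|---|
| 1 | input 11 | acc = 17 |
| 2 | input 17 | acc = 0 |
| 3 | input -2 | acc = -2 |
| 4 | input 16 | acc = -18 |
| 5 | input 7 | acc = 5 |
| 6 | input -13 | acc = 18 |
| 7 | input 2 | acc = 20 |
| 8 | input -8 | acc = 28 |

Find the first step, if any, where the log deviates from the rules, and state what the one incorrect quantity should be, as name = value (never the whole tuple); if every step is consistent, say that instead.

1. acc = 6 + 11 = 17 (consistent with the log)
2. acc = 17 - 17 = 0 (no discrepancy)
3. acc = 0 + -2 = -2 (same as recorded)
4. acc = -2 - 16 = -18 (in agreement)
5. acc = -18 + 7 = -11 (the recorded entry deviates here)
Conclusion: step 5 carries the first error; the entry should be acc = -11.

step 5, acc = -11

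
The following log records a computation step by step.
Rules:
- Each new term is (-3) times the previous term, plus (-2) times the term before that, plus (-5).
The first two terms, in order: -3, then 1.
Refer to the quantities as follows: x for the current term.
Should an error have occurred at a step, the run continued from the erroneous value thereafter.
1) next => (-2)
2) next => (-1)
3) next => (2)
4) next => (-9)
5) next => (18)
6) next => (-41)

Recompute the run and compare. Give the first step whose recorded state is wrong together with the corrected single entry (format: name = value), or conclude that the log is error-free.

step 1: x = -3*(1) + (-2)*(-3) + (-5) = -2 -> in agreement
step 2: x = -3*(-2) + (-2)*(1) + (-5) = -1 -> checks out
step 3: x = -3*(-1) + (-2)*(-2) + (-5) = 2 -> agrees with the log
step 4: x = -3*(2) + (-2)*(-1) + (-5) = -9 -> no discrepancy
step 5: x = -3*(-9) + (-2)*(2) + (-5) = 18 -> matches
step 6: x = -3*(18) + (-2)*(-9) + (-5) = -41 -> matches
Each recorded entry agrees with the recomputation.

no error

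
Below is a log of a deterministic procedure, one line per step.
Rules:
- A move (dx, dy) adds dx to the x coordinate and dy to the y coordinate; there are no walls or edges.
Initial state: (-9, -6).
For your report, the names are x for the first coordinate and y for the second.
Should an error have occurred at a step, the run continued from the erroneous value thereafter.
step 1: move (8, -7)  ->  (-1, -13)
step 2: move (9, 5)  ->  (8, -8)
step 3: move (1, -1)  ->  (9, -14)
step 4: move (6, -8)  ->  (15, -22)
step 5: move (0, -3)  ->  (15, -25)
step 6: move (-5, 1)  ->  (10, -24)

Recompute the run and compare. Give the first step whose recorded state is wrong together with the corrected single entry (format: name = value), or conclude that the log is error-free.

step 3, y = -9

step 1: x = -9 + (8) = -1, y = -6 + (-7) = -13 -> in agreement
step 2: x = -1 + (9) = 8, y = -13 + (5) = -8 -> confirmed correct
step 3: x = 8 + (1) = 9, y = -8 + (-1) = -9 -> the log disagrees here
That makes step 3 the first incorrect line — y = -9 is what it should show.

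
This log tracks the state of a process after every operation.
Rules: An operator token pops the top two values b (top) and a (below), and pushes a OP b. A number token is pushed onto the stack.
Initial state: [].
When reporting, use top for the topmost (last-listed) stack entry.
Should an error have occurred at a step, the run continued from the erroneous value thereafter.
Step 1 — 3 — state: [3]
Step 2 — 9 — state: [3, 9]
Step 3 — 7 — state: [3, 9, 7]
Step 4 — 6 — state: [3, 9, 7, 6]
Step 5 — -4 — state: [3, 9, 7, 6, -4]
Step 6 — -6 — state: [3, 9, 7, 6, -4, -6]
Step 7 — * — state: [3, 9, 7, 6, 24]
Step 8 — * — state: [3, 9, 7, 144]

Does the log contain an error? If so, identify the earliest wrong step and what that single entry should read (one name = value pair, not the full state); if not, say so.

step 1: push 3: top = 3 -> agrees with the log
step 2: push 9: top = 9 -> checks out
step 3: push 7: top = 7 -> confirmed correct
step 4: push 6: top = 6 -> consistent with the log
step 5: push -4: top = -4 -> same as recorded
step 6: push -6: top = -6 -> consistent with the log
step 7: -4 * -6 = 24 -> checks out
step 8: 6 * 24 = 144 -> in agreement
Each recorded entry agrees with the recomputation.

no error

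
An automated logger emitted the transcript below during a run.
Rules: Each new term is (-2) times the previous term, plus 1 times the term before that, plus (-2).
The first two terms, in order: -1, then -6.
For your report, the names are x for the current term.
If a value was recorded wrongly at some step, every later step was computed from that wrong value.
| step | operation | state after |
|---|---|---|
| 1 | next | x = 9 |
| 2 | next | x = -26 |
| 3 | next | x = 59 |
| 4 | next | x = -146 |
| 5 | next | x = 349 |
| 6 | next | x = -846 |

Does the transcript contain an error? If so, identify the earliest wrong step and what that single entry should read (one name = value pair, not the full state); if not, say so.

Recomputing the run from the initial state:
step 1: x = 9
step 2: x = -26
step 3: x = 59
step 4: x = -146
step 5: x = 349
step 6: x = -846
This matches the transcript at every step.

no error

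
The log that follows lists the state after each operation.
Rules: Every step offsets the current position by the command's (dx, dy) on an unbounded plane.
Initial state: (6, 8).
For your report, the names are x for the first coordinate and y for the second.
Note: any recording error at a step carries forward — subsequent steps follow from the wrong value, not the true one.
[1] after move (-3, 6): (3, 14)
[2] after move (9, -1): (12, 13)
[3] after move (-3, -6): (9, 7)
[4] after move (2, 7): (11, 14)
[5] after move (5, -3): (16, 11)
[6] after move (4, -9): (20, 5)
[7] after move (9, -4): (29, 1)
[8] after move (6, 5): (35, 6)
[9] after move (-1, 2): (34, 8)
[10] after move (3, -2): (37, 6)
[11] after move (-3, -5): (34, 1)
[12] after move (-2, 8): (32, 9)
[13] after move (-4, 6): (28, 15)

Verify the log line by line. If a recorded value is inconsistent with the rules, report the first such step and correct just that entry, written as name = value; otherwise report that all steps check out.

step 1: x = 6 + (-3) = 3, y = 8 + (6) = 14 -> agrees with the log
step 2: x = 3 + (9) = 12, y = 14 + (-1) = 13 -> verified
step 3: x = 12 + (-3) = 9, y = 13 + (-6) = 7 -> confirmed correct
step 4: x = 9 + (2) = 11, y = 7 + (7) = 14 -> matches
step 5: x = 11 + (5) = 16, y = 14 + (-3) = 11 -> verified
step 6: x = 16 + (4) = 20, y = 11 + (-9) = 2 -> the log disagrees here
Conclusion: step 6 carries the first error; the entry should be y = 2.

step 6, y = 2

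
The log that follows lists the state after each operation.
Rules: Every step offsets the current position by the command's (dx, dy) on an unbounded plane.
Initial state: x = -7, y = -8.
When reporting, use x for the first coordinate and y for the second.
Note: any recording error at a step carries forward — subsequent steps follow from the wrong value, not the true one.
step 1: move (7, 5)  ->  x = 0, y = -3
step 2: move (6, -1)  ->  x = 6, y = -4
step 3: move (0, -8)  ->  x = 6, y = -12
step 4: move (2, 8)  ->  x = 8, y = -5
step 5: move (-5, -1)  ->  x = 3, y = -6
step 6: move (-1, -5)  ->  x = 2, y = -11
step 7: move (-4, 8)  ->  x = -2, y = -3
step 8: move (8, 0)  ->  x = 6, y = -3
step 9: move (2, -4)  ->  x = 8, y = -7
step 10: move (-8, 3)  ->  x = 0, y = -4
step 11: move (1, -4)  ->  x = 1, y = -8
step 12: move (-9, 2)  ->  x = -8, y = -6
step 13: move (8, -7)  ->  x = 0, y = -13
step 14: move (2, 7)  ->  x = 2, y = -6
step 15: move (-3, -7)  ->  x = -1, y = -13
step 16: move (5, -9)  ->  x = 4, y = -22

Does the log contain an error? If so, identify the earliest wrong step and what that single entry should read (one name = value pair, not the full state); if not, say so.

step 4, y = -4

Recomputing the run from the initial state:
step 1: x = 0, y = -3
step 2: x = 6, y = -4
step 3: x = 6, y = -12
step 4: x = 8, y = -4
step 5: x = 3, y = -5
step 6: x = 2, y = -10
step 7: x = -2, y = -2
step 8: x = 6, y = -2
step 9: x = 8, y = -6
step 10: x = 0, y = -3
step 11: x = 1, y = -7
step 12: x = -8, y = -5
step 13: x = 0, y = -12
step 14: x = 2, y = -5
step 15: x = -1, y = -12
step 16: x = 4, y = -21
The first disagreement with the log is at step 4, where the value should be y = -4.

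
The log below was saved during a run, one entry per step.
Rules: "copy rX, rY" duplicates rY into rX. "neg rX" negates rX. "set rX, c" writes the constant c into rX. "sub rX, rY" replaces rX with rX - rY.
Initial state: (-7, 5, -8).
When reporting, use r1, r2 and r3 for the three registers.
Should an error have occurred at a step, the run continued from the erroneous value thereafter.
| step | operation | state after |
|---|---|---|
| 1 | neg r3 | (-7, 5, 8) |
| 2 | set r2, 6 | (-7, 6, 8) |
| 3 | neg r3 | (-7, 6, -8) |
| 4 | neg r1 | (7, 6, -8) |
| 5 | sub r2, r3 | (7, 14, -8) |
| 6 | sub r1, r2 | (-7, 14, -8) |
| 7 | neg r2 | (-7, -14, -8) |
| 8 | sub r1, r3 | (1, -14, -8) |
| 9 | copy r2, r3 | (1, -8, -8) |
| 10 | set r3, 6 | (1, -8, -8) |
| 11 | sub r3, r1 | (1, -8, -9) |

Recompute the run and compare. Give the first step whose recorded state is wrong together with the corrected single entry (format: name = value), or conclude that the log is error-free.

step 1: r3 = -(-8) = 8 -> confirmed correct
step 2: r2 = 6 -> no discrepancy
step 3: r3 = -(8) = -8 -> agrees with the log
step 4: r1 = -(-7) = 7 -> consistent with the log
step 5: r2 = 6 - -8 = 14 -> matches
step 6: r1 = 7 - 14 = -7 -> verified
step 7: r2 = -(14) = -14 -> agrees with the log
step 8: r1 = -7 - -8 = 1 -> in agreement
step 9: r2 = -8 -> checks out
step 10: r3 = 6 -> a discrepancy with the log
That makes step 10 the first incorrect line — r3 = 6 is what it should show.

step 10, r3 = 6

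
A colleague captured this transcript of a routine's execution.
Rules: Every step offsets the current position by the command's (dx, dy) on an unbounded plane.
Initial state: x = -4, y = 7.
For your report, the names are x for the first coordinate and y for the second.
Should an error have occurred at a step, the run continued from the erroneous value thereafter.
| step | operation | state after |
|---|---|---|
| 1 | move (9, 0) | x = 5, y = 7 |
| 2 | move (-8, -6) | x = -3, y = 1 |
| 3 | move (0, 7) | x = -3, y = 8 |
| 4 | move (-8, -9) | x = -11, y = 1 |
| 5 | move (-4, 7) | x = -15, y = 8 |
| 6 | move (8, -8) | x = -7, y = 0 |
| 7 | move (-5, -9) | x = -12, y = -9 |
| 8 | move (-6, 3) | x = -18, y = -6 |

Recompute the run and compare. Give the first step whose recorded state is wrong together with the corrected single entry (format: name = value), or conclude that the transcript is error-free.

Recomputing the run from the initial state:
step 1: x = 5, y = 7
step 2: x = -3, y = 1
step 3: x = -3, y = 8
step 4: x = -11, y = -1
step 5: x = -15, y = 6
step 6: x = -7, y = -2
step 7: x = -12, y = -11
step 8: x = -18, y = -8
The first disagreement with the transcript is at step 4, where the value should be y = -1.

step 4, y = -1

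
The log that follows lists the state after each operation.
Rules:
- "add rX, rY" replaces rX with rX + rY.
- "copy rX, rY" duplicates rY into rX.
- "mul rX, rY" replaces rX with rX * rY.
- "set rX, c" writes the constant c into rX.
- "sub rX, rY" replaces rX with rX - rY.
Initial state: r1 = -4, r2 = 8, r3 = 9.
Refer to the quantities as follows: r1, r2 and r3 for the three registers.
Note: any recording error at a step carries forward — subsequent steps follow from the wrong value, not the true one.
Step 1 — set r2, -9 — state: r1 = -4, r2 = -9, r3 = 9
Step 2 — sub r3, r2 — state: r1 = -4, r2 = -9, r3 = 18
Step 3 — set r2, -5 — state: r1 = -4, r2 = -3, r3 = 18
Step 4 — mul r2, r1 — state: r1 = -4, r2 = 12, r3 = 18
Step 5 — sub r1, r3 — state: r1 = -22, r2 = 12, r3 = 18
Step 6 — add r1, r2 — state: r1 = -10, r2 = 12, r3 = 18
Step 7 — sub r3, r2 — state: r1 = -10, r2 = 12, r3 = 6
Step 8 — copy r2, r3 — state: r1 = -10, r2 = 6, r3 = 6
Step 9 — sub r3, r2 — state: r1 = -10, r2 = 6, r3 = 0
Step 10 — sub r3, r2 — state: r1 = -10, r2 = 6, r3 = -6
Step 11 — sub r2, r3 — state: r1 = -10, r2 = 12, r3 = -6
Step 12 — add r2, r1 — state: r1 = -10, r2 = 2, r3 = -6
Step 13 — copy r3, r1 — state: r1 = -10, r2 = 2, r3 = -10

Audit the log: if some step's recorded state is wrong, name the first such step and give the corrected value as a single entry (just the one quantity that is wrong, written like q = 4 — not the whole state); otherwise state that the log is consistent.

1. r2 = -9 (exactly as logged)
2. r3 = 9 - -9 = 18 (exactly as logged)
3. r2 = -5 (this is not what the log shows)
Conclusion: step 3 carries the first error; the entry should be r2 = -5.

step 3, r2 = -5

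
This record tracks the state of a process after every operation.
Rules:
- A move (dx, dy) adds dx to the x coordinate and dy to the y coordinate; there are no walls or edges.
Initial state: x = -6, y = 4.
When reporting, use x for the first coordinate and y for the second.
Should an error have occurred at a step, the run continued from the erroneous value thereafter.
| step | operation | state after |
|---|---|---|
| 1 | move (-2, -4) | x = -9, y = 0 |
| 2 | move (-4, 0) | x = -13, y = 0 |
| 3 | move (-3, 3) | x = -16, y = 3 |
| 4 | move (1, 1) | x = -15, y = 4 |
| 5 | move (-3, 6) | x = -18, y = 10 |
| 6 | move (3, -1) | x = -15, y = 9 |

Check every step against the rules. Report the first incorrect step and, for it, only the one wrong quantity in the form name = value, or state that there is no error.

step 1: x = -6 + (-2) = -8, y = 4 + (-4) = 0 -> the recorded entry deviates here
Conclusion: step 1 carries the first error; the entry should be x = -8.

step 1, x = -8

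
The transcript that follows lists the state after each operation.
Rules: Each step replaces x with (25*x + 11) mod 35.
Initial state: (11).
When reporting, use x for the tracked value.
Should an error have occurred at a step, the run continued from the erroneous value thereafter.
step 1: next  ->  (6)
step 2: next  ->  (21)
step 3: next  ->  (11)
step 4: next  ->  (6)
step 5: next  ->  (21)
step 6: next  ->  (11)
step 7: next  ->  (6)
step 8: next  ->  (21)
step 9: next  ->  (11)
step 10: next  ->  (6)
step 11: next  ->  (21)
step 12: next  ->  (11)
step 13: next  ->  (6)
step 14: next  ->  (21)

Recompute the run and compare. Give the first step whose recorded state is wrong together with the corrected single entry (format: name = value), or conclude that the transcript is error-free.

no error

Recomputing the run from the initial state:
step 1: x = 6
step 2: x = 21
step 3: x = 11
step 4: x = 6
step 5: x = 21
step 6: x = 11
step 7: x = 6
step 8: x = 21
step 9: x = 11
step 10: x = 6
step 11: x = 21
step 12: x = 11
step 13: x = 6
step 14: x = 21
This matches the transcript at every step.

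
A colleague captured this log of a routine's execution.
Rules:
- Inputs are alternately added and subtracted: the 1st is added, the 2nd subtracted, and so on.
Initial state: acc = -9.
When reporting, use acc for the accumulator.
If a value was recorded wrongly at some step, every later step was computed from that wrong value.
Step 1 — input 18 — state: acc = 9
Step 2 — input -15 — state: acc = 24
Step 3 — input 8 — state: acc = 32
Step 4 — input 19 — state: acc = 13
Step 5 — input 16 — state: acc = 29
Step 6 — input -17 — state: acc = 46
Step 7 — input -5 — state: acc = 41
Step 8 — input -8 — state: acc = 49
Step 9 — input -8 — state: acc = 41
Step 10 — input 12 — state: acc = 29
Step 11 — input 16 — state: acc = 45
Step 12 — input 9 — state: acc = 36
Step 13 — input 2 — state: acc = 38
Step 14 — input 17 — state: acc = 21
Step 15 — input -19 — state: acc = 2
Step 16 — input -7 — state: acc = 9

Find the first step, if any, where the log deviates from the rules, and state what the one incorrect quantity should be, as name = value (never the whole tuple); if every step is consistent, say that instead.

no error

Recomputing the run from the initial state:
step 1: acc = 9
step 2: acc = 24
step 3: acc = 32
step 4: acc = 13
step 5: acc = 29
step 6: acc = 46
step 7: acc = 41
step 8: acc = 49
step 9: acc = 41
step 10: acc = 29
step 11: acc = 45
step 12: acc = 36
step 13: acc = 38
step 14: acc = 21
step 15: acc = 2
step 16: acc = 9
This matches the log at every step.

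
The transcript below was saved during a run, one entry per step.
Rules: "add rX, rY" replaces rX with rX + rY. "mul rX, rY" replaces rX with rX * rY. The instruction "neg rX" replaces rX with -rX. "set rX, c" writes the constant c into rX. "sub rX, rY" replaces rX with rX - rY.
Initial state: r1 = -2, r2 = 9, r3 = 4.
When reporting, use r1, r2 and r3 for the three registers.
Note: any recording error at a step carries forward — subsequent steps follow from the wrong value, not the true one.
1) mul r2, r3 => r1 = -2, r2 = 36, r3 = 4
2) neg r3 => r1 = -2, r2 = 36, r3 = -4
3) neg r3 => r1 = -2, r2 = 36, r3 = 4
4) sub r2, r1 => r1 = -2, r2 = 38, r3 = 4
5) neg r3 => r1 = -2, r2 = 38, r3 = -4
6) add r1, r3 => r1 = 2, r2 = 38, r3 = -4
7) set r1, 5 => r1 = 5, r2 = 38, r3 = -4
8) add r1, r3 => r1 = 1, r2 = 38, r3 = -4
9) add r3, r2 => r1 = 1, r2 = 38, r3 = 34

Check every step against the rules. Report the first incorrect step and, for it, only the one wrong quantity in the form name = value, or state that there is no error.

step 6, r1 = -6

Recomputing the run from the initial state:
step 1: r1 = -2, r2 = 36, r3 = 4
step 2: r1 = -2, r2 = 36, r3 = -4
step 3: r1 = -2, r2 = 36, r3 = 4
step 4: r1 = -2, r2 = 38, r3 = 4
step 5: r1 = -2, r2 = 38, r3 = -4
step 6: r1 = -6, r2 = 38, r3 = -4
step 7: r1 = 5, r2 = 38, r3 = -4
step 8: r1 = 1, r2 = 38, r3 = -4
step 9: r1 = 1, r2 = 38, r3 = 34
The first disagreement with the transcript is at step 6, where the value should be r1 = -6.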